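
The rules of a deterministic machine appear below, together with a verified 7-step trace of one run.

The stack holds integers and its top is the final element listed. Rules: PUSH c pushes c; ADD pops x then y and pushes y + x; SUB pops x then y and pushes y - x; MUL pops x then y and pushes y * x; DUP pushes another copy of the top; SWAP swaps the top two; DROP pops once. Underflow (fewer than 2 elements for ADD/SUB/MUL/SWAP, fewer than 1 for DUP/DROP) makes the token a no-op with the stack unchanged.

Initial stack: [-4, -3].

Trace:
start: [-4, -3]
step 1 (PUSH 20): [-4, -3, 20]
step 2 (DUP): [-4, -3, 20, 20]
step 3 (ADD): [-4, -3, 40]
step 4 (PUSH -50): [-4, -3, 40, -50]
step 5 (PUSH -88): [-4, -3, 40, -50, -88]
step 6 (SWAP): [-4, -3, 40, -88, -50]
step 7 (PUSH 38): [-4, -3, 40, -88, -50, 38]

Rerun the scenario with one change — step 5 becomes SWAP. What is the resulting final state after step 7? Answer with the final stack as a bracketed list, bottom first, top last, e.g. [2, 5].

[-4, -3, 40, -50, 38]

(re-executing from step 5 with the substitution; state before step 5: [-4, -3, 40, -50])
step 5 (SWAP): [-4, -3, -50, 40]
step 6 (SWAP): [-4, -3, 40, -50]
step 7 (PUSH 38): [-4, -3, 40, -50, 38]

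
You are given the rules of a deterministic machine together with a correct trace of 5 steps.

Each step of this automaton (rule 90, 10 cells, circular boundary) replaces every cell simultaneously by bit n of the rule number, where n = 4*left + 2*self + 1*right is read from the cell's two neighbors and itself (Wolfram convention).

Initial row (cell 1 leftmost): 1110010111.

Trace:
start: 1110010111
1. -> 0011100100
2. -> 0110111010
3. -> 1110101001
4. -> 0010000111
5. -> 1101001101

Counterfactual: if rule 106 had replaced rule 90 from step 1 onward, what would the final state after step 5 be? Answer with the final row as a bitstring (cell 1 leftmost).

1011001010

(re-executing steps 1..5 under rule 106; state before step 1: 1110010111)
1. -> 0010101100
2. -> 0101011100
3. -> 1010110100
4. -> 0101111001
5. -> 1011001010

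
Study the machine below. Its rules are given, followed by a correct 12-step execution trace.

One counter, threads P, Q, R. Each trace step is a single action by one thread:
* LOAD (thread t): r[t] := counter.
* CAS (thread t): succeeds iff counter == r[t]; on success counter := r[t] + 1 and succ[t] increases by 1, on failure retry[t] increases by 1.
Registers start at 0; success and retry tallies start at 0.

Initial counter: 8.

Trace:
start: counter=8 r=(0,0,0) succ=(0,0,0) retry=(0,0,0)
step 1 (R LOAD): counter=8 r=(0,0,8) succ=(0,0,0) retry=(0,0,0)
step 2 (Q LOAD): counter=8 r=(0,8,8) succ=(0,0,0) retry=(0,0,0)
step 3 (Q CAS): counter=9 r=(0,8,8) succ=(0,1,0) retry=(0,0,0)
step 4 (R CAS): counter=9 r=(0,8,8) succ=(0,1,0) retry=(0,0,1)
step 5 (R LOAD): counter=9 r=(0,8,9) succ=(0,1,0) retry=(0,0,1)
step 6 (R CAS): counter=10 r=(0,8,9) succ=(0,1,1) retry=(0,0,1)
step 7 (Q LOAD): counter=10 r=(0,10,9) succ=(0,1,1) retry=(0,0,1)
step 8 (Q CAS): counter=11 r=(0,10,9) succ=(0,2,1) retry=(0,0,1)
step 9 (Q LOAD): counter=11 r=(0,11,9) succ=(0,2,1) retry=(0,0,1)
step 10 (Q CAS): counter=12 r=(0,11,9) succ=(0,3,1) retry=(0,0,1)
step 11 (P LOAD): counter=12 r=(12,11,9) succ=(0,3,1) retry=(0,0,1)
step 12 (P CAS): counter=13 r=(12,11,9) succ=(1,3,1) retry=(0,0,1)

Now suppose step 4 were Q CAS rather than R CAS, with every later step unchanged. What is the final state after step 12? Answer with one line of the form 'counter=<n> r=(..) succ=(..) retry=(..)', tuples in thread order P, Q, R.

counter=13 r=(12,11,9) succ=(1,3,1) retry=(0,1,0)

(re-executing from step 4 with the substitution; state before step 4: counter=9 r=(0,8,8) succ=(0,1,0) retry=(0,0,0))
step 4 (Q CAS): counter=9 r=(0,8,8) succ=(0,1,0) retry=(0,1,0)
step 5 (R LOAD): counter=9 r=(0,8,9) succ=(0,1,0) retry=(0,1,0)
step 6 (R CAS): counter=10 r=(0,8,9) succ=(0,1,1) retry=(0,1,0)
step 7 (Q LOAD): counter=10 r=(0,10,9) succ=(0,1,1) retry=(0,1,0)
step 8 (Q CAS): counter=11 r=(0,10,9) succ=(0,2,1) retry=(0,1,0)
step 9 (Q LOAD): counter=11 r=(0,11,9) succ=(0,2,1) retry=(0,1,0)
step 10 (Q CAS): counter=12 r=(0,11,9) succ=(0,3,1) retry=(0,1,0)
step 11 (P LOAD): counter=12 r=(12,11,9) succ=(0,3,1) retry=(0,1,0)
step 12 (P CAS): counter=13 r=(12,11,9) succ=(1,3,1) retry=(0,1,0)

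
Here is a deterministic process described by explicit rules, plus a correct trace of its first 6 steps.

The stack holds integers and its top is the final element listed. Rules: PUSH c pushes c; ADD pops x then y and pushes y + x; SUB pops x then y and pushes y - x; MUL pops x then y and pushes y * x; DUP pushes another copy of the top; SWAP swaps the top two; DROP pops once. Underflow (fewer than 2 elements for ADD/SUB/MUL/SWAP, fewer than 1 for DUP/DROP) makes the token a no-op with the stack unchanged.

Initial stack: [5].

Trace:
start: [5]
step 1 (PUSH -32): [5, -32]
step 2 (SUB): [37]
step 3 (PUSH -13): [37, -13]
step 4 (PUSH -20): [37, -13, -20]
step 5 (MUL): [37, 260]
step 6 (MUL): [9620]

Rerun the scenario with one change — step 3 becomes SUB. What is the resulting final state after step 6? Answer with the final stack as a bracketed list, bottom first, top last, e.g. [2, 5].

(re-executing from step 3 with the substitution; state before step 3: [37])
step 3 (SUB): [37]
step 4 (PUSH -20): [37, -20]
step 5 (MUL): [-740]
step 6 (MUL): [-740]

[-740]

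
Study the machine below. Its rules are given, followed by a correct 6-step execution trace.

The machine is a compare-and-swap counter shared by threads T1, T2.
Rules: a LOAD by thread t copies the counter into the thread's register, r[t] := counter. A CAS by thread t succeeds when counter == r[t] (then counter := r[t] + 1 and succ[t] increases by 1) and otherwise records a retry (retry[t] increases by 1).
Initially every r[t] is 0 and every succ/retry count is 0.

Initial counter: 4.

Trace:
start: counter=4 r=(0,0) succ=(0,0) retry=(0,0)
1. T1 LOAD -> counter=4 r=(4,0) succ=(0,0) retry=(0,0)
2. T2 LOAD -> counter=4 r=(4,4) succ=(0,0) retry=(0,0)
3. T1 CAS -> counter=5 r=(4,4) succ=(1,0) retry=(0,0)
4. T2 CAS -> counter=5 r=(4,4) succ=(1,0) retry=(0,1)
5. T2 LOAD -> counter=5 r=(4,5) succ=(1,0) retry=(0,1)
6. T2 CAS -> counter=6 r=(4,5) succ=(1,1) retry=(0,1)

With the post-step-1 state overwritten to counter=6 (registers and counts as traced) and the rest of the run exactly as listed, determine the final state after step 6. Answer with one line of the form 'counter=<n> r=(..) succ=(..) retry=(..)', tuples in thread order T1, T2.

counter=8 r=(4,7) succ=(0,2) retry=(1,0)

state after step 1 := counter=6 r=(4,0) succ=(0,0) retry=(0,0)
2. T2 LOAD -> counter=6 r=(4,6) succ=(0,0) retry=(0,0)
3. T1 CAS -> counter=6 r=(4,6) succ=(0,0) retry=(1,0)
4. T2 CAS -> counter=7 r=(4,6) succ=(0,1) retry=(1,0)
5. T2 LOAD -> counter=7 r=(4,7) succ=(0,1) retry=(1,0)
6. T2 CAS -> counter=8 r=(4,7) succ=(0,2) retry=(1,0)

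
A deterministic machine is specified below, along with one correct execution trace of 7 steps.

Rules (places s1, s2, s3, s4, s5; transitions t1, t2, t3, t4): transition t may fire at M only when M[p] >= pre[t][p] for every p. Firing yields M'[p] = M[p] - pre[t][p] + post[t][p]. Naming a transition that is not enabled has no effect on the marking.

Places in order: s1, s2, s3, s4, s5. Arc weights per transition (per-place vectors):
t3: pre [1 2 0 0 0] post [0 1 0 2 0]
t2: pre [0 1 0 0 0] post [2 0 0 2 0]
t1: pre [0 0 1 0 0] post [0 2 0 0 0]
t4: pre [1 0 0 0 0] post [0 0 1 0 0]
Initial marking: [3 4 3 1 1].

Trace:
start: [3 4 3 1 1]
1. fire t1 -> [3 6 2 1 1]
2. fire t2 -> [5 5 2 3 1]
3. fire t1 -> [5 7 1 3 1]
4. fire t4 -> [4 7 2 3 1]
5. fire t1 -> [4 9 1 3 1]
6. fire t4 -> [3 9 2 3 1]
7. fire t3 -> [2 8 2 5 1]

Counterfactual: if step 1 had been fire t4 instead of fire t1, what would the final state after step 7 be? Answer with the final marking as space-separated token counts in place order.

(re-executing from step 1 with the substitution; state before step 1: [3 4 3 1 1])
1. fire t4 -> [2 4 4 1 1]
2. fire t2 -> [4 3 4 3 1]
3. fire t1 -> [4 5 3 3 1]
4. fire t4 -> [3 5 4 3 1]
5. fire t1 -> [3 7 3 3 1]
6. fire t4 -> [2 7 4 3 1]
7. fire t3 -> [1 6 4 5 1]

1 6 4 5 1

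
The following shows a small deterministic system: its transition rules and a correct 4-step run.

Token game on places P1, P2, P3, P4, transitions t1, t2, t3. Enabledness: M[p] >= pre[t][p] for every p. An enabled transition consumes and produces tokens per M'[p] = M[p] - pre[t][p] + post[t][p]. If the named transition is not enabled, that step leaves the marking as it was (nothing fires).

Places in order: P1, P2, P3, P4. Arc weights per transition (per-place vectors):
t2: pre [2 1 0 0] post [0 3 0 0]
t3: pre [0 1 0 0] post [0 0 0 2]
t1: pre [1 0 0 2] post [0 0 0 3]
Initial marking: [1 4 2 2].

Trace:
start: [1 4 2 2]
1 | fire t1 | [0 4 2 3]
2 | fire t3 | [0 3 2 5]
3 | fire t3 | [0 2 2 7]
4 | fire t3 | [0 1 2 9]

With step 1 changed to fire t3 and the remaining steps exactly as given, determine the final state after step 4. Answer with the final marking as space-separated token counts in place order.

(re-executing from step 1 with the substitution; state before step 1: [1 4 2 2])
1 | fire t3 | [1 3 2 4]
2 | fire t3 | [1 2 2 6]
3 | fire t3 | [1 1 2 8]
4 | fire t3 | [1 0 2 10]

1 0 2 10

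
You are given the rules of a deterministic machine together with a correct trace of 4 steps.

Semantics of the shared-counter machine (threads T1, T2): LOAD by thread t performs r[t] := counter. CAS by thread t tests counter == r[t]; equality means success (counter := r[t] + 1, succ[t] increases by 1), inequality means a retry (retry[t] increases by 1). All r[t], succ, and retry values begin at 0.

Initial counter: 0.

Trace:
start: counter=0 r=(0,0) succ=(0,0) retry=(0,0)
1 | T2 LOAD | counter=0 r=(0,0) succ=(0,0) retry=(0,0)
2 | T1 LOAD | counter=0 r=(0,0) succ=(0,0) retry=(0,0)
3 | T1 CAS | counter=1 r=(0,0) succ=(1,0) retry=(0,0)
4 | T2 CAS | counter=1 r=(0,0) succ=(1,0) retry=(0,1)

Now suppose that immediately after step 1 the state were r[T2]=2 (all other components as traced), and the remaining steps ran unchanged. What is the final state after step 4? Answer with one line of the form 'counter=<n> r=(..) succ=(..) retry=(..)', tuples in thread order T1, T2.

state after step 1 := counter=0 r=(0,2) succ=(0,0) retry=(0,0)
2 | T1 LOAD | counter=0 r=(0,2) succ=(0,0) retry=(0,0)
3 | T1 CAS | counter=1 r=(0,2) succ=(1,0) retry=(0,0)
4 | T2 CAS | counter=1 r=(0,2) succ=(1,0) retry=(0,1)

counter=1 r=(0,2) succ=(1,0) retry=(0,1)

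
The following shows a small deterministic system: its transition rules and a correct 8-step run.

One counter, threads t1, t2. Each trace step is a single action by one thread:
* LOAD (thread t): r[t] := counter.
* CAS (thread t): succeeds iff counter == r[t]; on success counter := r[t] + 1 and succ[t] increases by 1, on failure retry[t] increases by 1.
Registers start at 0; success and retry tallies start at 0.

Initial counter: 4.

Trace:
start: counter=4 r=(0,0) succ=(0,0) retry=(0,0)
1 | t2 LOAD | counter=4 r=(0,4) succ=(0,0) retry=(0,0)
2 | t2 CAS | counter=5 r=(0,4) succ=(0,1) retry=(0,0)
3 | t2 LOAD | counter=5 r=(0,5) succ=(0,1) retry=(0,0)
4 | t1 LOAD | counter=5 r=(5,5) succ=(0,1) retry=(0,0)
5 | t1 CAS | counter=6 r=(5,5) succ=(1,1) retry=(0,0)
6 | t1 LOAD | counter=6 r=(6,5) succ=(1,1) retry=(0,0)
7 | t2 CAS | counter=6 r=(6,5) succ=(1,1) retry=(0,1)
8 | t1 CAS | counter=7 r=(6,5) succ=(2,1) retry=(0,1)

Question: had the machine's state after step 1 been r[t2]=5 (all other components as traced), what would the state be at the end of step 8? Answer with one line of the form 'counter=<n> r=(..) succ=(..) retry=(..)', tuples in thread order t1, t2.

state after step 1 := counter=4 r=(0,5) succ=(0,0) retry=(0,0)
2 | t2 CAS | counter=4 r=(0,5) succ=(0,0) retry=(0,1)
3 | t2 LOAD | counter=4 r=(0,4) succ=(0,0) retry=(0,1)
4 | t1 LOAD | counter=4 r=(4,4) succ=(0,0) retry=(0,1)
5 | t1 CAS | counter=5 r=(4,4) succ=(1,0) retry=(0,1)
6 | t1 LOAD | counter=5 r=(5,4) succ=(1,0) retry=(0,1)
7 | t2 CAS | counter=5 r=(5,4) succ=(1,0) retry=(0,2)
8 | t1 CAS | counter=6 r=(5,4) succ=(2,0) retry=(0,2)

counter=6 r=(5,4) succ=(2,0) retry=(0,2)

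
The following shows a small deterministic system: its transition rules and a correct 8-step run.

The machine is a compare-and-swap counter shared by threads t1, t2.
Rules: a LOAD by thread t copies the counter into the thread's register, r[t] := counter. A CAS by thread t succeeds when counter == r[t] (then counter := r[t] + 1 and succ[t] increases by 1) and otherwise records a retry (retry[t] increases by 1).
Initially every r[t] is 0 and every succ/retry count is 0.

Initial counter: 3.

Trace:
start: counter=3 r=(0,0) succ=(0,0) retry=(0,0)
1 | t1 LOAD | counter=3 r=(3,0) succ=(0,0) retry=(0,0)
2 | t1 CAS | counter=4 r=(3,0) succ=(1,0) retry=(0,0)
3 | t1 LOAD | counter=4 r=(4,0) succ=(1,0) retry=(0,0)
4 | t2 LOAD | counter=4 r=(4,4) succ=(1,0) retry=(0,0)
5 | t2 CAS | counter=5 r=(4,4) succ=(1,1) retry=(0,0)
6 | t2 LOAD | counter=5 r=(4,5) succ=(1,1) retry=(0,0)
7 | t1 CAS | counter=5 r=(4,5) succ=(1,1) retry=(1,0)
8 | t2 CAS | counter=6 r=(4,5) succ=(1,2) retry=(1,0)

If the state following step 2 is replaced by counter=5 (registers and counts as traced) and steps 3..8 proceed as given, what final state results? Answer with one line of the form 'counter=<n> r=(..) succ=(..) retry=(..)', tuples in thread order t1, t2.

counter=7 r=(5,6) succ=(1,2) retry=(1,0)

state after step 2 := counter=5 r=(3,0) succ=(1,0) retry=(0,0)
3 | t1 LOAD | counter=5 r=(5,0) succ=(1,0) retry=(0,0)
4 | t2 LOAD | counter=5 r=(5,5) succ=(1,0) retry=(0,0)
5 | t2 CAS | counter=6 r=(5,5) succ=(1,1) retry=(0,0)
6 | t2 LOAD | counter=6 r=(5,6) succ=(1,1) retry=(0,0)
7 | t1 CAS | counter=6 r=(5,6) succ=(1,1) retry=(1,0)
8 | t2 CAS | counter=7 r=(5,6) succ=(1,2) retry=(1,0)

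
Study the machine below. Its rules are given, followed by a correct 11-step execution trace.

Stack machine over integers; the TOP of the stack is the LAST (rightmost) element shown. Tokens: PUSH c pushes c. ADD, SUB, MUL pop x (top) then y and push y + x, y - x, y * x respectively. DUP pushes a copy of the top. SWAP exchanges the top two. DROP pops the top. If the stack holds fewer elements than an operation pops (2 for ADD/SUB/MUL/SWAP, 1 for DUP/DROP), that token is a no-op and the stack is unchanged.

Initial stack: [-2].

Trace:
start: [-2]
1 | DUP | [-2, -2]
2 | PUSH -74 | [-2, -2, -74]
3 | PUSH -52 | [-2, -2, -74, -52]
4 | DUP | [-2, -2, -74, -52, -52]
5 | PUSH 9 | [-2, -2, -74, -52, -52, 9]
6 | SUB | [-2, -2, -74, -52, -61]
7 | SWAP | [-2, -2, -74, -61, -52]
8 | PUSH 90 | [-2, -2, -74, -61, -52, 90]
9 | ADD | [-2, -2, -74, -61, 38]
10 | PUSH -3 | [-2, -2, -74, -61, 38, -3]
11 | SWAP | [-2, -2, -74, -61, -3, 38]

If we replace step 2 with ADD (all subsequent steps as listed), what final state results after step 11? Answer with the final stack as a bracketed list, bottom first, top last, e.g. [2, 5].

(re-executing from step 2 with the substitution; state before step 2: [-2, -2])
2 | ADD | [-4]
3 | PUSH -52 | [-4, -52]
4 | DUP | [-4, -52, -52]
5 | PUSH 9 | [-4, -52, -52, 9]
6 | SUB | [-4, -52, -61]
7 | SWAP | [-4, -61, -52]
8 | PUSH 90 | [-4, -61, -52, 90]
9 | ADD | [-4, -61, 38]
10 | PUSH -3 | [-4, -61, 38, -3]
11 | SWAP | [-4, -61, -3, 38]

[-4, -61, -3, 38]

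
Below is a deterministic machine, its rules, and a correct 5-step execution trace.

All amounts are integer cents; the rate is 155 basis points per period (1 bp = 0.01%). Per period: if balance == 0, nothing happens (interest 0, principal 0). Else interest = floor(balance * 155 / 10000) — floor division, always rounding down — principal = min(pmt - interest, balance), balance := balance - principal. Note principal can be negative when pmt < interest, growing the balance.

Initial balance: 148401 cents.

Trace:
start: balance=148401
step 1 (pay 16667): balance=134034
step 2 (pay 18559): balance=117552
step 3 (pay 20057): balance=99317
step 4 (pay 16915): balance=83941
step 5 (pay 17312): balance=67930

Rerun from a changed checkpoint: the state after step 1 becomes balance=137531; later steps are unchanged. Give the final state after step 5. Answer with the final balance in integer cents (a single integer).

state after step 1 := balance=137531
step 2 (pay 18559): balance=121103
step 3 (pay 20057): balance=102923
step 4 (pay 16915): balance=87603
step 5 (pay 17312): balance=71648

71648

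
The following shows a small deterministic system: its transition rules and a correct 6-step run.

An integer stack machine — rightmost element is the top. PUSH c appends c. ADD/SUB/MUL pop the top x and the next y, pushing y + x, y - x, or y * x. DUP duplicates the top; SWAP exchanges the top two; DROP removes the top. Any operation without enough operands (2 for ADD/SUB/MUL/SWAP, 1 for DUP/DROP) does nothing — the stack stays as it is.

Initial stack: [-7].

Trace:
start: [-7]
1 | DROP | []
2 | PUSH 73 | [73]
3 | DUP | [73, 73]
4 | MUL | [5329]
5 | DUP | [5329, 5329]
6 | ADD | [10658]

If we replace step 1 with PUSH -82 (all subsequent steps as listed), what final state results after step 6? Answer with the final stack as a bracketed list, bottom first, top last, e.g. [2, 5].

(re-executing from step 1 with the substitution; state before step 1: [-7])
1 | PUSH -82 | [-7, -82]
2 | PUSH 73 | [-7, -82, 73]
3 | DUP | [-7, -82, 73, 73]
4 | MUL | [-7, -82, 5329]
5 | DUP | [-7, -82, 5329, 5329]
6 | ADD | [-7, -82, 10658]

[-7, -82, 10658]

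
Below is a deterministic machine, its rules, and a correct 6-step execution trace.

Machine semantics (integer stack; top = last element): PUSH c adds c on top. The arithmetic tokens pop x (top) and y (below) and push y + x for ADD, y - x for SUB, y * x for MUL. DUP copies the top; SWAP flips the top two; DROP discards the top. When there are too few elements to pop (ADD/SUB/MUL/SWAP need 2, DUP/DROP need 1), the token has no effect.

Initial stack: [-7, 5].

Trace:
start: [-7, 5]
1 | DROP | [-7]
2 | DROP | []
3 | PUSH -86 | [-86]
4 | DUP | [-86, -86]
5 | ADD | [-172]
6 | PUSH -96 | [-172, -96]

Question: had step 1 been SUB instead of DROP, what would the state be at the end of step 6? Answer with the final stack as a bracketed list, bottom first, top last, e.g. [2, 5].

[-172, -96]

(re-executing from step 1 with the substitution; state before step 1: [-7, 5])
1 | SUB | [-12]
2 | DROP | []
3 | PUSH -86 | [-86]
4 | DUP | [-86, -86]
5 | ADD | [-172]
6 | PUSH -96 | [-172, -96]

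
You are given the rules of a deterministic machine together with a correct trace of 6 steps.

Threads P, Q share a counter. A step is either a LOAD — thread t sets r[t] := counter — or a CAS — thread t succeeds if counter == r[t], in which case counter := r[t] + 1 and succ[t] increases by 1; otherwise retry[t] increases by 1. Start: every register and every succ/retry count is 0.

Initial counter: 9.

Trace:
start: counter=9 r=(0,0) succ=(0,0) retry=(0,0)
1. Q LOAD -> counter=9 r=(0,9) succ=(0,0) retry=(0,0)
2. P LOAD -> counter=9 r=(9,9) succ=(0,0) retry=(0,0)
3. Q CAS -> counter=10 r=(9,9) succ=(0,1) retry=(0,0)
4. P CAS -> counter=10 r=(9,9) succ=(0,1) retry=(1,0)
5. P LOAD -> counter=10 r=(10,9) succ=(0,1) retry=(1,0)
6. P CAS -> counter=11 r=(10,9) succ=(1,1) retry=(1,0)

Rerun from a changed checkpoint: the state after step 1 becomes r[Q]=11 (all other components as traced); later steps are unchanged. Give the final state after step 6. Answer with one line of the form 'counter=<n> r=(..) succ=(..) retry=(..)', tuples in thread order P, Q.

state after step 1 := counter=9 r=(0,11) succ=(0,0) retry=(0,0)
2. P LOAD -> counter=9 r=(9,11) succ=(0,0) retry=(0,0)
3. Q CAS -> counter=9 r=(9,11) succ=(0,0) retry=(0,1)
4. P CAS -> counter=10 r=(9,11) succ=(1,0) retry=(0,1)
5. P LOAD -> counter=10 r=(10,11) succ=(1,0) retry=(0,1)
6. P CAS -> counter=11 r=(10,11) succ=(2,0) retry=(0,1)

counter=11 r=(10,11) succ=(2,0) retry=(0,1)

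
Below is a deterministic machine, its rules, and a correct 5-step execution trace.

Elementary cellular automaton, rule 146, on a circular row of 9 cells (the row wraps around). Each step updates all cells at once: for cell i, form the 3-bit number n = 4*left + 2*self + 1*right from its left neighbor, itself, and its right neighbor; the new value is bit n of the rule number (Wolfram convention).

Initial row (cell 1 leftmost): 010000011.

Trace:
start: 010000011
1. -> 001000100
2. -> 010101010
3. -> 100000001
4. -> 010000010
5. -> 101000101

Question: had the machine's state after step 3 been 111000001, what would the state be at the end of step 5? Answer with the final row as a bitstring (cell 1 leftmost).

000010100

state after step 3 := 111000001
4. -> 110100010
5. -> 000010100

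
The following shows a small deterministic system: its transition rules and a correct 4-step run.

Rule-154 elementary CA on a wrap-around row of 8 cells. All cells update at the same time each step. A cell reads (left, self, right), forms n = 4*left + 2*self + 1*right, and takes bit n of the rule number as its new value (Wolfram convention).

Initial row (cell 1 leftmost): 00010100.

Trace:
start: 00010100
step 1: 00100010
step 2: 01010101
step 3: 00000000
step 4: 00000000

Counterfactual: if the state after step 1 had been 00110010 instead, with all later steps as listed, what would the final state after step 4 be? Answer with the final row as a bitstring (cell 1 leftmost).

10110100

state after step 1 := 00110010
step 2: 01101101
step 3: 01001000
step 4: 10110100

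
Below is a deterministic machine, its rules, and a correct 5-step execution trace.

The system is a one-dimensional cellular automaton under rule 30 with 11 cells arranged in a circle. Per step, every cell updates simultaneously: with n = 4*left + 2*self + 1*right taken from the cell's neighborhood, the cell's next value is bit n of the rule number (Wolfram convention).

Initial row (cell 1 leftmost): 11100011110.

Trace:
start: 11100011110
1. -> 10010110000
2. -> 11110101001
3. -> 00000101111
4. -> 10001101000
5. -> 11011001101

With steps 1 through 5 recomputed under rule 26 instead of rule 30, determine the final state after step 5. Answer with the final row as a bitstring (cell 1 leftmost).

01100001001

(re-executing steps 1..5 under rule 26; state before step 1: 11100011110)
1. -> 10010110000
2. -> 01100101001
3. -> 01011000110
4. -> 10010101101
5. -> 01100001001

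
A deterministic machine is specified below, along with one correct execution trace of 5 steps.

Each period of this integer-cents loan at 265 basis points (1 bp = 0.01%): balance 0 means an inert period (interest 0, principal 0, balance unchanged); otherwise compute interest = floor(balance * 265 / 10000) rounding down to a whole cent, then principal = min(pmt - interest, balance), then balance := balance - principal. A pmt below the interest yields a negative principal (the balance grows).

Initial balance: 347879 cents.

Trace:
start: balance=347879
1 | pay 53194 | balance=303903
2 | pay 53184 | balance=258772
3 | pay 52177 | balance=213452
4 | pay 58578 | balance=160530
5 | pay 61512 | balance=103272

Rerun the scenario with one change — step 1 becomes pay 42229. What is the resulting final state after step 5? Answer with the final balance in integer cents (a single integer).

(re-executing from step 1 with the substitution; state before step 1: balance=347879)
1 | pay 42229 | balance=314868
2 | pay 53184 | balance=270028
3 | pay 52177 | balance=225006
4 | pay 58578 | balance=172390
5 | pay 61512 | balance=115446

115446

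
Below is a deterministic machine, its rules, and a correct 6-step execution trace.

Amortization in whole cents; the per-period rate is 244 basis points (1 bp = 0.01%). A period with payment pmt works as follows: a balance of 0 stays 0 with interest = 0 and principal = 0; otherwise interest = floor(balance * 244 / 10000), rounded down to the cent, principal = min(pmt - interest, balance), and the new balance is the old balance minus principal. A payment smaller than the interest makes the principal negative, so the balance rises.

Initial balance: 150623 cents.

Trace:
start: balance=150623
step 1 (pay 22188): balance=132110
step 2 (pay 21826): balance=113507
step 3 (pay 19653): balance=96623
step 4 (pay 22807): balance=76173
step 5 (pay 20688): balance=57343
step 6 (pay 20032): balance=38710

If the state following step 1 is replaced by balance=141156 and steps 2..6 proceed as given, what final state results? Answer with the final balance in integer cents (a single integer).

state after step 1 := balance=141156
step 2 (pay 21826): balance=122774
step 3 (pay 19653): balance=106116
step 4 (pay 22807): balance=85898
step 5 (pay 20688): balance=67305
step 6 (pay 20032): balance=48915

48915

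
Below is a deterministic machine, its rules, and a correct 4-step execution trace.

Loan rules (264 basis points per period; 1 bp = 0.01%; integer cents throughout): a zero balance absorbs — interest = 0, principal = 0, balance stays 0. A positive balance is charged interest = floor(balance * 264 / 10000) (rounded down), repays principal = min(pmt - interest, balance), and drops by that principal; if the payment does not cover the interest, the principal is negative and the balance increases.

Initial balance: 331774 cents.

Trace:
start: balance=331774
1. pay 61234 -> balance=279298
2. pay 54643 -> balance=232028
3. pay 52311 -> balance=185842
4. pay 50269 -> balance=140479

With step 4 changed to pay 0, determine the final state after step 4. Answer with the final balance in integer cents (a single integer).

(re-executing from step 4 with the substitution; state before step 4: balance=185842)
4. pay 0 -> balance=190748

190748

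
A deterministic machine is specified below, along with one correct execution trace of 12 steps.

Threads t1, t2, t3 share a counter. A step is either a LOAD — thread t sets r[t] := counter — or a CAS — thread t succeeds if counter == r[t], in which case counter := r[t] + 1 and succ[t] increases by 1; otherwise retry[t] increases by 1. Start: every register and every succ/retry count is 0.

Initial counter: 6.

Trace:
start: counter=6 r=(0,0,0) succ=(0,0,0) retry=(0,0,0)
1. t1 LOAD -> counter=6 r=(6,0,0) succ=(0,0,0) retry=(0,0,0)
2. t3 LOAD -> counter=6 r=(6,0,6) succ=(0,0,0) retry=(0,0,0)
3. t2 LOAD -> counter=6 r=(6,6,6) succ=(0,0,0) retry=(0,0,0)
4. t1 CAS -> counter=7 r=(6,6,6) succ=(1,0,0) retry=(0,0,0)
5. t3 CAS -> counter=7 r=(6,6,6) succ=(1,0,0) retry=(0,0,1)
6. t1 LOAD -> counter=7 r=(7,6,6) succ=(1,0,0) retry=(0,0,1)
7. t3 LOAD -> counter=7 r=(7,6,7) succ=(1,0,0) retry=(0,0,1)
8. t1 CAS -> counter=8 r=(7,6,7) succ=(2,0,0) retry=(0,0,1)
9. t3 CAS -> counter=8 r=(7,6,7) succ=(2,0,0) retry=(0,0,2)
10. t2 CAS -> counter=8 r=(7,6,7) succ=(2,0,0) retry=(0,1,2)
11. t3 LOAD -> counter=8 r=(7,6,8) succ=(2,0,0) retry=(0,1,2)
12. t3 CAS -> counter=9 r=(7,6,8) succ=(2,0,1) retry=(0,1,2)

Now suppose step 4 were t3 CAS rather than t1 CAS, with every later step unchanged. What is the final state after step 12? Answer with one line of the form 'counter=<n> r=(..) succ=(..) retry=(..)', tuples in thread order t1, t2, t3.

counter=9 r=(7,6,8) succ=(1,0,2) retry=(0,1,2)

(re-executing from step 4 with the substitution; state before step 4: counter=6 r=(6,6,6) succ=(0,0,0) retry=(0,0,0))
4. t3 CAS -> counter=7 r=(6,6,6) succ=(0,0,1) retry=(0,0,0)
5. t3 CAS -> counter=7 r=(6,6,6) succ=(0,0,1) retry=(0,0,1)
6. t1 LOAD -> counter=7 r=(7,6,6) succ=(0,0,1) retry=(0,0,1)
7. t3 LOAD -> counter=7 r=(7,6,7) succ=(0,0,1) retry=(0,0,1)
8. t1 CAS -> counter=8 r=(7,6,7) succ=(1,0,1) retry=(0,0,1)
9. t3 CAS -> counter=8 r=(7,6,7) succ=(1,0,1) retry=(0,0,2)
10. t2 CAS -> counter=8 r=(7,6,7) succ=(1,0,1) retry=(0,1,2)
11. t3 LOAD -> counter=8 r=(7,6,8) succ=(1,0,1) retry=(0,1,2)
12. t3 CAS -> counter=9 r=(7,6,8) succ=(1,0,2) retry=(0,1,2)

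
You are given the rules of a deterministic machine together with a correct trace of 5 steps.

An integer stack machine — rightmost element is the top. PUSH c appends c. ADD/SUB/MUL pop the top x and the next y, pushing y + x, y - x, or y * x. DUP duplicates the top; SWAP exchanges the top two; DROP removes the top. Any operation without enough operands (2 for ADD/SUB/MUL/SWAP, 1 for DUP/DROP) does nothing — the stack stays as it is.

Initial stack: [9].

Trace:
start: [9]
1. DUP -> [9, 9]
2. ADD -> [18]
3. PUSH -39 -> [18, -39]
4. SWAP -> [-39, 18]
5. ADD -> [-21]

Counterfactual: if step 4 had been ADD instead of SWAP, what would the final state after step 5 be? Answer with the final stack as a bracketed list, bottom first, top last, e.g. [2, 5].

[-21]

(re-executing from step 4 with the substitution; state before step 4: [18, -39])
4. ADD -> [-21]
5. ADD -> [-21]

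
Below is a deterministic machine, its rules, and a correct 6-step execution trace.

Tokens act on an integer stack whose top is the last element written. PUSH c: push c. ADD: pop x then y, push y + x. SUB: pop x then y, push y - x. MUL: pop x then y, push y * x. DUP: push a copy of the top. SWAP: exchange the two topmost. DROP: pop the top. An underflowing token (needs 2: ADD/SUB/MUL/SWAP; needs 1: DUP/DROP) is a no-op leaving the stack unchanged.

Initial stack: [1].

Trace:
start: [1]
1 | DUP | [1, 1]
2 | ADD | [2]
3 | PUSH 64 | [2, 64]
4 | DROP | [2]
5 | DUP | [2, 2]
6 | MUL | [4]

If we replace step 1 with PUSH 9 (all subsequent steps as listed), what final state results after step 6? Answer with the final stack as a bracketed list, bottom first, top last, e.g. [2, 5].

[100]

(re-executing from step 1 with the substitution; state before step 1: [1])
1 | PUSH 9 | [1, 9]
2 | ADD | [10]
3 | PUSH 64 | [10, 64]
4 | DROP | [10]
5 | DUP | [10, 10]
6 | MUL | [100]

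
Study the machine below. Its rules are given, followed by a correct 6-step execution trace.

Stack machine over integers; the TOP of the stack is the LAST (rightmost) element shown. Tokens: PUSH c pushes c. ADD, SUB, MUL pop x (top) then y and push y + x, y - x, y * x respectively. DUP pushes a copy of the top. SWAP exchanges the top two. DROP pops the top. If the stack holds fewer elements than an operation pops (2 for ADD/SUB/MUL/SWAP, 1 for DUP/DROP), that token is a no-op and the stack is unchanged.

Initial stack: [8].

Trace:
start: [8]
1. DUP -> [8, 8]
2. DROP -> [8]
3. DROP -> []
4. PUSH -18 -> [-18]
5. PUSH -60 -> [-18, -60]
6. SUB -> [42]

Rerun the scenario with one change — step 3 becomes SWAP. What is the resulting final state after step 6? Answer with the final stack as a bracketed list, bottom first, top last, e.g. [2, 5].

(re-executing from step 3 with the substitution; state before step 3: [8])
3. SWAP -> [8]
4. PUSH -18 -> [8, -18]
5. PUSH -60 -> [8, -18, -60]
6. SUB -> [8, 42]

[8, 42]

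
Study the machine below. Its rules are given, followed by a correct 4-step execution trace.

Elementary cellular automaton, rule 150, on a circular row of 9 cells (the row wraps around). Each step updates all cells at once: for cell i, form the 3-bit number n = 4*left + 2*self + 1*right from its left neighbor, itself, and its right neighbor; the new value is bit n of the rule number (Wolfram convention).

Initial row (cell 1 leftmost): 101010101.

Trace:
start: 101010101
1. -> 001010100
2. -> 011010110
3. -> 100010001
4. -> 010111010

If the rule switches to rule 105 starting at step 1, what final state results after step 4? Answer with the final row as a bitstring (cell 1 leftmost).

(re-executing steps 1..4 under rule 105; state before step 1: 101010101)
1. -> 110101011
2. -> 011010110
3. -> 011101110
4. -> 010111010

010111010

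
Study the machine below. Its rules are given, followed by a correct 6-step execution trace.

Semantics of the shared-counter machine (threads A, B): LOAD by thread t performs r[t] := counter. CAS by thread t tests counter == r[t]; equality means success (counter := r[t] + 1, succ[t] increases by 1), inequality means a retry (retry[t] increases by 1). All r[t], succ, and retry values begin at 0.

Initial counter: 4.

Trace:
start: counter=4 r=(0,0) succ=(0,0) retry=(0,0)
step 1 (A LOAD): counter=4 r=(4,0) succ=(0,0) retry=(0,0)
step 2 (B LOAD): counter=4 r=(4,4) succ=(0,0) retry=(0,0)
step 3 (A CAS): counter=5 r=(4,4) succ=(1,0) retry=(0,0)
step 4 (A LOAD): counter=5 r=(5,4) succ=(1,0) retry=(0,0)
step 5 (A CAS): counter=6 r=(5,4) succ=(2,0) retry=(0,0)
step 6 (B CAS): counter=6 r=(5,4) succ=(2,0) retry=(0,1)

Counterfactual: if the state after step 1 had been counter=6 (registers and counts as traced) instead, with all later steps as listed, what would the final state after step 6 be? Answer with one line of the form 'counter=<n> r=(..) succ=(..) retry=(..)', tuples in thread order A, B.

counter=7 r=(6,6) succ=(1,0) retry=(1,1)

state after step 1 := counter=6 r=(4,0) succ=(0,0) retry=(0,0)
step 2 (B LOAD): counter=6 r=(4,6) succ=(0,0) retry=(0,0)
step 3 (A CAS): counter=6 r=(4,6) succ=(0,0) retry=(1,0)
step 4 (A LOAD): counter=6 r=(6,6) succ=(0,0) retry=(1,0)
step 5 (A CAS): counter=7 r=(6,6) succ=(1,0) retry=(1,0)
step 6 (B CAS): counter=7 r=(6,6) succ=(1,0) retry=(1,1)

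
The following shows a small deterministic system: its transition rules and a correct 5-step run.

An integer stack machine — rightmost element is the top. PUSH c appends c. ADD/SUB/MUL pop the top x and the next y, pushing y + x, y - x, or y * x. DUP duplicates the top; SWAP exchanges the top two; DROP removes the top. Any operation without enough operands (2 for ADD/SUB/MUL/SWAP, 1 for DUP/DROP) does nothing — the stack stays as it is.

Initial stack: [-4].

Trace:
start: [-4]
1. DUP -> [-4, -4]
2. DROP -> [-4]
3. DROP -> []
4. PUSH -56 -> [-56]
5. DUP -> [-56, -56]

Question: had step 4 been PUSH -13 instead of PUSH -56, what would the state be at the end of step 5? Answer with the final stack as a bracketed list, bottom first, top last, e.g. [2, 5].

(re-executing from step 4 with the substitution; state before step 4: [])
4. PUSH -13 -> [-13]
5. DUP -> [-13, -13]

[-13, -13]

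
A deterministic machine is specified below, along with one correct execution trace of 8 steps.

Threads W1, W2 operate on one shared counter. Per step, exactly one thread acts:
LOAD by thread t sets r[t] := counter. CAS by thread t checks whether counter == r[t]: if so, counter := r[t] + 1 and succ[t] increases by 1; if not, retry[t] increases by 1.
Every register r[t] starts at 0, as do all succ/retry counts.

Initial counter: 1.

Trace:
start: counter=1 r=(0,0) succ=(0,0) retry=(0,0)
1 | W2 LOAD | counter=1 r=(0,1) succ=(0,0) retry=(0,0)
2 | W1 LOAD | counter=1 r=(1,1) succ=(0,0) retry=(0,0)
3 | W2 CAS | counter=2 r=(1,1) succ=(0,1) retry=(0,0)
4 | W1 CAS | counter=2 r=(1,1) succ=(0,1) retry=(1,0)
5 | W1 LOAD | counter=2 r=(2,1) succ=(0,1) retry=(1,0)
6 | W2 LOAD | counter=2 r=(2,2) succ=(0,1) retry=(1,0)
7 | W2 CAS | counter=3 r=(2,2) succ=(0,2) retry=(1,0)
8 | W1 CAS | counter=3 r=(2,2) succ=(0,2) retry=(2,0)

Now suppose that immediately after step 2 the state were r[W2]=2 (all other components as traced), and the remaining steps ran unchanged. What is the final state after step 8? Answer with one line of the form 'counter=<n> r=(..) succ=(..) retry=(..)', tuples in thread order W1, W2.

counter=3 r=(2,2) succ=(1,1) retry=(1,1)

state after step 2 := counter=1 r=(1,2) succ=(0,0) retry=(0,0)
3 | W2 CAS | counter=1 r=(1,2) succ=(0,0) retry=(0,1)
4 | W1 CAS | counter=2 r=(1,2) succ=(1,0) retry=(0,1)
5 | W1 LOAD | counter=2 r=(2,2) succ=(1,0) retry=(0,1)
6 | W2 LOAD | counter=2 r=(2,2) succ=(1,0) retry=(0,1)
7 | W2 CAS | counter=3 r=(2,2) succ=(1,1) retry=(0,1)
8 | W1 CAS | counter=3 r=(2,2) succ=(1,1) retry=(1,1)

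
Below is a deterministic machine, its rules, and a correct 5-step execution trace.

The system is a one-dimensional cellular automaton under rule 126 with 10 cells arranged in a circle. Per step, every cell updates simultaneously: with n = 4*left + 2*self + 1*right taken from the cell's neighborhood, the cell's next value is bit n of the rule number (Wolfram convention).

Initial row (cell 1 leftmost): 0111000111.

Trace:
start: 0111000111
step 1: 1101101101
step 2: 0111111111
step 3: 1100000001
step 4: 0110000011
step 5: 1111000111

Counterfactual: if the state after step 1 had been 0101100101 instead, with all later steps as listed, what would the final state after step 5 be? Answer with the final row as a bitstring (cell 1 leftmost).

state after step 1 := 0101100101
step 2: 1111111111
step 3: 0000000000
step 4: 0000000000
step 5: 0000000000

0000000000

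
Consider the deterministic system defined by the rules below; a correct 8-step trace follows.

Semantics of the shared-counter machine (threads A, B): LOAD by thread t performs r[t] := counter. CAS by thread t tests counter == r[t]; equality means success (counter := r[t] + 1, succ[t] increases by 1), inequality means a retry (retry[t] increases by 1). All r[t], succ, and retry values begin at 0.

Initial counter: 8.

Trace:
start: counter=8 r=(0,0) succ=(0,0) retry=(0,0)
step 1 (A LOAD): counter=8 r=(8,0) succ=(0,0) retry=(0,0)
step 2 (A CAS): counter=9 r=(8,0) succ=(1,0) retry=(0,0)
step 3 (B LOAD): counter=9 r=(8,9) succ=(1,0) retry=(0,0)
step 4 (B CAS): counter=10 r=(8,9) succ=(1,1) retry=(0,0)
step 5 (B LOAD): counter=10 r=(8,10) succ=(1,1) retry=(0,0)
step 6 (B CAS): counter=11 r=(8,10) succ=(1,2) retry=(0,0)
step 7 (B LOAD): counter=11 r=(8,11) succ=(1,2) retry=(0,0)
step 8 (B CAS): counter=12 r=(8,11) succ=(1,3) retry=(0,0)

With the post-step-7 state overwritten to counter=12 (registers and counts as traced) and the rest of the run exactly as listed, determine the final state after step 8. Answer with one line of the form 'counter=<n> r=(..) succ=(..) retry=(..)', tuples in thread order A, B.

counter=12 r=(8,11) succ=(1,2) retry=(0,1)

state after step 7 := counter=12 r=(8,11) succ=(1,2) retry=(0,0)
step 8 (B CAS): counter=12 r=(8,11) succ=(1,2) retry=(0,1)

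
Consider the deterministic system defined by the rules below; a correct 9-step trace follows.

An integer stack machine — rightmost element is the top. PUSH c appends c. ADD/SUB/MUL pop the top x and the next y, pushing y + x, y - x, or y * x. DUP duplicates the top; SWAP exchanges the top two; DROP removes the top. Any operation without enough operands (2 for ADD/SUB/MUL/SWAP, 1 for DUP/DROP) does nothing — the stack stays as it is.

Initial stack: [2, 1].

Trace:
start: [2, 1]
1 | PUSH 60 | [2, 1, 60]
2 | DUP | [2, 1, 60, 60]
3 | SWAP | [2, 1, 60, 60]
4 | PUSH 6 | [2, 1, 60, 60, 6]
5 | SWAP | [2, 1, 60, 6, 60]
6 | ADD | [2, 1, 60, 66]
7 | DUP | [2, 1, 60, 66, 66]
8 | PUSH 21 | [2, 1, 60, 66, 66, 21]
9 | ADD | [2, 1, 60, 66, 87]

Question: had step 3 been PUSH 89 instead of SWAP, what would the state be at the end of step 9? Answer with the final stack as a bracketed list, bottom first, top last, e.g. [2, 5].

(re-executing from step 3 with the substitution; state before step 3: [2, 1, 60, 60])
3 | PUSH 89 | [2, 1, 60, 60, 89]
4 | PUSH 6 | [2, 1, 60, 60, 89, 6]
5 | SWAP | [2, 1, 60, 60, 6, 89]
6 | ADD | [2, 1, 60, 60, 95]
7 | DUP | [2, 1, 60, 60, 95, 95]
8 | PUSH 21 | [2, 1, 60, 60, 95, 95, 21]
9 | ADD | [2, 1, 60, 60, 95, 116]

[2, 1, 60, 60, 95, 116]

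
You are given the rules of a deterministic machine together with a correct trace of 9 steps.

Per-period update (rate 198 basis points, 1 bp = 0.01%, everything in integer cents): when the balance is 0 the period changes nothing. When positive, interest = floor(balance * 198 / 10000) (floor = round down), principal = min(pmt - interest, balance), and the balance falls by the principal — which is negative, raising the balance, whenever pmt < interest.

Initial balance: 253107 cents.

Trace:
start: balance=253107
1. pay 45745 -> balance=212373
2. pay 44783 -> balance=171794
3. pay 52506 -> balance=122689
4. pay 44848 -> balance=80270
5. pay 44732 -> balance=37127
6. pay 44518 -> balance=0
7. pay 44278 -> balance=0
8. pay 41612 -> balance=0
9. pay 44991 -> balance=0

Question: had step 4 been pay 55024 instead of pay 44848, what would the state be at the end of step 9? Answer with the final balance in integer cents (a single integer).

(re-executing from step 4 with the substitution; state before step 4: balance=122689)
4. pay 55024 -> balance=70094
5. pay 44732 -> balance=26749
6. pay 44518 -> balance=0
7. pay 44278 -> balance=0
8. pay 41612 -> balance=0
9. pay 44991 -> balance=0

0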